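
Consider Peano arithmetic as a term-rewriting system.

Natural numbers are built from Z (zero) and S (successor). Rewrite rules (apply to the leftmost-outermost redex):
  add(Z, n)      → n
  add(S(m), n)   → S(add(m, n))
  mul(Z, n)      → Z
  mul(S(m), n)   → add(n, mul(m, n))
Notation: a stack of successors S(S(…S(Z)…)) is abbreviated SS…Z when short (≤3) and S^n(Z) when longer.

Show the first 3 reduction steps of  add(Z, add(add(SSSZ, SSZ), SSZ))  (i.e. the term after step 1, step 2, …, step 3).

Answer: after 3 steps: S(add(add(SSZ, SSZ), SSZ))

Working:
  start: add(Z, add(add(SSSZ, SSZ), SSZ))
  step 1: add(add(SSSZ, SSZ), SSZ)
  step 2: add(S(add(SSZ, SSZ)), SSZ)
  step 3: S(add(add(SSZ, SSZ), SSZ))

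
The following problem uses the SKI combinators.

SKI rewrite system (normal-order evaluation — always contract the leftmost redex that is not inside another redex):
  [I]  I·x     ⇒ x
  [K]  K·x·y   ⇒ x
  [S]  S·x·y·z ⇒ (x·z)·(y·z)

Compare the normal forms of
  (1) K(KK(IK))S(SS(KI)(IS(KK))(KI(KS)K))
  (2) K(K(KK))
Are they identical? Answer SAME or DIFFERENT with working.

Term A:
  start: K(KK(IK))S(SS(KI)(IS(KK))(KI(KS)K))
  step 1: KK(IK)(SS(KI)(IS(KK))(KI(KS)K))
  step 2: K(SS(KI)(IS(KK))(KI(KS)K))
  step 3: K(S(IS(KK))(KI(IS(KK)))(KI(KS)K))
  step 4: K(IS(KK)(KI(KS)K)(KI(IS(KK))(KI(KS)K)))
  step 5: K(S(KK)(KI(KS)K)(KI(IS(KK))(KI(KS)K)))
  step 6: K(KK(KI(IS(KK))(KI(KS)K))(KI(KS)K(KI(IS(KK))(KI(KS)K))))
  step 7: K(K(KI(KS)K(KI(IS(KK))(KI(KS)K))))
  step 8: K(K(IK(KI(IS(KK))(KI(KS)K))))
  step 9: K(K(K(KI(IS(KK))(KI(KS)K))))
  step 10: K(K(K(I(KI(KS)K))))
  step 11: K(K(K(KI(KS)K)))
  step 12: K(K(K(IK)))
  step 13: K(K(KK))

Term B:
  start: K(K(KK))

Answer: SAME — A ⇓ K(K(KK)), B ⇓ K(K(KK))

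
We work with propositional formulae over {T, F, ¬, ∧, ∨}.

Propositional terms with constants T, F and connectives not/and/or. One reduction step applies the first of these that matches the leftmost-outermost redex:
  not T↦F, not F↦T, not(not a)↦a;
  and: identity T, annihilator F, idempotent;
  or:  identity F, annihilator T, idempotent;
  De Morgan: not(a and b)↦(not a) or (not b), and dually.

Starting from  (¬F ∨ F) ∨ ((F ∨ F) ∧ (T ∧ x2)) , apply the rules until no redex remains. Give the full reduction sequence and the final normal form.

  start: (¬F ∨ F) ∨ ((F ∨ F) ∧ (T ∧ x2))
  →1  ¬F ∨ ((F ∨ F) ∧ (T ∧ x2))
  →2  T ∨ ((F ∨ F) ∧ (T ∧ x2))
  →3  T

Answer: normal form = T  (in 3 steps)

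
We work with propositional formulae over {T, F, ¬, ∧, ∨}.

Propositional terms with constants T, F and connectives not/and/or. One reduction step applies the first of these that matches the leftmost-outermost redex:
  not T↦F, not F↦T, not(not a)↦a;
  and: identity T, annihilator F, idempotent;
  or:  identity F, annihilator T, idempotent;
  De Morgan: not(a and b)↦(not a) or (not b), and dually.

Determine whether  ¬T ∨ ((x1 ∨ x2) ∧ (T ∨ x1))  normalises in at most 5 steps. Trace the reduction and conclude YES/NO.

  start: ¬T ∨ ((x1 ∨ x2) ∧ (T ∨ x1))
  [1] F ∨ ((x1 ∨ x2) ∧ (T ∨ x1))
  [2] (x1 ∨ x2) ∧ (T ∨ x1)
  [3] (x1 ∨ x2) ∧ T
  [4] x1 ∨ x2

Answer: YES — reaches normal form x1 ∨ x2 in 4 ≤ 5 steps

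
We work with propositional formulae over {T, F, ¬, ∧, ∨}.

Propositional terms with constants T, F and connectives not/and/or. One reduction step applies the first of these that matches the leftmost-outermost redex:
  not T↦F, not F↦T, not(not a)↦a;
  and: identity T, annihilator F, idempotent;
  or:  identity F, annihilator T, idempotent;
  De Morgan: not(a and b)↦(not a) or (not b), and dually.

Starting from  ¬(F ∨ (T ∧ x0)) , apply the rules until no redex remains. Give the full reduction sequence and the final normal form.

  start: ¬(F ∨ (T ∧ x0))
  [1] ¬F ∧ ¬(T ∧ x0)
  [2] T ∧ ¬(T ∧ x0)
  [3] ¬(T ∧ x0)
  [4] ¬T ∨ ¬x0
  [5] F ∨ ¬x0
  [6] ¬x0

Answer: normal form = ¬x0  (in 6 steps)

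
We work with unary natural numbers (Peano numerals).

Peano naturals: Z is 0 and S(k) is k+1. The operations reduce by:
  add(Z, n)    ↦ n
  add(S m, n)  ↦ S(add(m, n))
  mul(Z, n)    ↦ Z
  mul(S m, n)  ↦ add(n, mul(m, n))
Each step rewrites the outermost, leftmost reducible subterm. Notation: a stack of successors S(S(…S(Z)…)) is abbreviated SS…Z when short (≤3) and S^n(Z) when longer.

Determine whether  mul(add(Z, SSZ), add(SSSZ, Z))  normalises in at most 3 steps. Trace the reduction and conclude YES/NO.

Answer: NO — after 3 steps the term is add(S(add(SSZ, Z)), mul(SZ, add(SSSZ, Z))), not yet normal

Reduction:
  start: mul(add(Z, SSZ), add(SSSZ, Z))
  [1] mul(SSZ, add(SSSZ, Z))
  [2] add(add(SSSZ, Z), mul(SZ, add(SSSZ, Z)))
  [3] add(S(add(SSZ, Z)), mul(SZ, add(SSSZ, Z)))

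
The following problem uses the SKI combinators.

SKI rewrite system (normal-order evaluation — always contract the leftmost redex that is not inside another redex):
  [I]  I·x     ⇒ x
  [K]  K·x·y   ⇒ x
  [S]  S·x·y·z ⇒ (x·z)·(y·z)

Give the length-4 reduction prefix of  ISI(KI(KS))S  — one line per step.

Answer: after 4 steps: S(IS)

Working:
  start: ISI(KI(KS))S
  →1  SI(KI(KS))S
  →2  IS(KI(KS)S)
  →3  S(KI(KS)S)
  →4  S(IS)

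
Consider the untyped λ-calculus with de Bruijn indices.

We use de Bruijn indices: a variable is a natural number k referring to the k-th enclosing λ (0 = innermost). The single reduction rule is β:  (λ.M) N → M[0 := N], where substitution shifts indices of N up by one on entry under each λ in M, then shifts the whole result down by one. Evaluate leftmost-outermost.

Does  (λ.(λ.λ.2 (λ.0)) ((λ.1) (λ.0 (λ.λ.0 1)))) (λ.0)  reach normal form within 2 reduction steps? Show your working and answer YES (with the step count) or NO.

  start: (λ.(λ.λ.2 (λ.0)) ((λ.1) (λ.0 (λ.λ.0 1)))) (λ.0)
  [1] (λ.λ.(λ.0) (λ.0)) ((λ.λ.0) (λ.0 (λ.λ.0 1)))
  [2] λ.(λ.0) (λ.0)

Answer: NO — after 2 steps the term is λ.(λ.0) (λ.0), not yet normal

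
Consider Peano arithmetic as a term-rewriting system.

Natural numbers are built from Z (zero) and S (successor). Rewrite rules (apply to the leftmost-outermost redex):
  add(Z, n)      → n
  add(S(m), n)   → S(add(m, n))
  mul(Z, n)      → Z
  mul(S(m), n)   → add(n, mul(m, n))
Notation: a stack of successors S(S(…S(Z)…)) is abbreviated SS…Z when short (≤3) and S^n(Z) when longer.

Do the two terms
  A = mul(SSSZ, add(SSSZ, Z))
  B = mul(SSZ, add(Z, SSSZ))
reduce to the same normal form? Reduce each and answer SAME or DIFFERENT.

Answer: DIFFERENT — A ⇓ S^9(Z), B ⇓ S^6(Z)

Reduction:
Term A:
  start: mul(SSSZ, add(SSSZ, Z))
  →1  add(add(SSSZ, Z), mul(SSZ, add(SSSZ, Z)))
  →2  add(S(add(SSZ, Z)), mul(SSZ, add(SSSZ, Z)))
  →3  S(add(add(SSZ, Z), mul(SSZ, add(SSSZ, Z))))
  →4  S(add(S(add(SZ, Z)), mul(SSZ, add(SSSZ, Z))))
  →5  S(S(add(add(SZ, Z), mul(SSZ, add(SSSZ, Z)))))
  →6  S(S(add(S(add(Z, Z)), mul(SSZ, add(SSSZ, Z)))))
  →7  S(S(S(add(add(Z, Z), mul(SSZ, add(SSSZ, Z))))))
  →8  S(S(S(add(Z, mul(SSZ, add(SSSZ, Z))))))
  →9  S(S(S(mul(SSZ, add(SSSZ, Z)))))
  →10  S(S(S(add(add(SSSZ, Z), mul(SZ, add(SSSZ, Z))))))
  →11  S(S(S(add(S(add(SSZ, Z)), mul(SZ, add(SSSZ, Z))))))
  →12  S(S(S(S(add(add(SSZ, Z), mul(SZ, add(SSSZ, Z)))))))
  →13  S(S(S(S(add(S(add(SZ, Z)), mul(SZ, add(SSSZ, Z)))))))
  →14  S(S(S(S(S(add(add(SZ, Z), mul(SZ, add(SSSZ, Z))))))))
  →15  S(S(S(S(S(add(S(add(Z, Z)), mul(SZ, add(SSSZ, Z))))))))
  →16  S(S(S(S(S(S(add(add(Z, Z), mul(SZ, add(SSSZ, Z)))))))))
  →17  S(S(S(S(S(S(add(Z, mul(SZ, add(SSSZ, Z)))))))))
  →18  S(S(S(S(S(S(mul(SZ, add(SSSZ, Z))))))))
  →19  S(S(S(S(S(S(add(add(SSSZ, Z), mul(Z, add(SSSZ, Z)))))))))
  →20  S(S(S(S(S(S(add(S(add(SSZ, Z)), mul(Z, add(SSSZ, Z)))))))))
  →21  S(S(S(S(S(S(S(add(add(SSZ, Z), mul(Z, add(SSSZ, Z))))))))))
  →22  S(S(S(S(S(S(S(add(S(add(SZ, Z)), mul(Z, add(SSSZ, Z))))))))))
  →23  S(S(S(S(S(S(S(S(add(add(SZ, Z), mul(Z, add(SSSZ, Z)))))))))))
  →24  S(S(S(S(S(S(S(S(add(S(add(Z, Z)), mul(Z, add(SSSZ, Z)))))))))))
  →25  S(S(S(S(S(S(S(S(S(add(add(Z, Z), mul(Z, add(SSSZ, Z))))))))))))
  →26  S(S(S(S(S(S(S(S(S(add(Z, mul(Z, add(SSSZ, Z))))))))))))
  →27  S(S(S(S(S(S(S(S(S(mul(Z, add(SSSZ, Z)))))))))))
  →28  S^9(Z)

Term B:
  start: mul(SSZ, add(Z, SSSZ))
  →1  add(add(Z, SSSZ), mul(SZ, add(Z, SSSZ)))
  →2  add(SSSZ, mul(SZ, add(Z, SSSZ)))
  →3  S(add(SSZ, mul(SZ, add(Z, SSSZ))))
  →4  S(S(add(SZ, mul(SZ, add(Z, SSSZ)))))
  →5  S(S(S(add(Z, mul(SZ, add(Z, SSSZ))))))
  →6  S(S(S(mul(SZ, add(Z, SSSZ)))))
  →7  S(S(S(add(add(Z, SSSZ), mul(Z, add(Z, SSSZ))))))
  →8  S(S(S(add(SSSZ, mul(Z, add(Z, SSSZ))))))
  →9  S(S(S(S(add(SSZ, mul(Z, add(Z, SSSZ)))))))
  →10  S(S(S(S(S(add(SZ, mul(Z, add(Z, SSSZ))))))))
  →11  S(S(S(S(S(S(add(Z, mul(Z, add(Z, SSSZ)))))))))
  →12  S(S(S(S(S(S(mul(Z, add(Z, SSSZ))))))))
  →13  S^6(Z)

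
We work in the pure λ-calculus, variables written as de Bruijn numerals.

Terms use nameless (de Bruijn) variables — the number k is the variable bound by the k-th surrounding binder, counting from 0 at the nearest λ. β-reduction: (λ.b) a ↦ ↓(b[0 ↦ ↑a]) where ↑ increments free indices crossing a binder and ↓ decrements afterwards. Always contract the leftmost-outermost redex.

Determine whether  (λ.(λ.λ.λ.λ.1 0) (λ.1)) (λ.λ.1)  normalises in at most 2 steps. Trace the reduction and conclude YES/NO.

  start: (λ.(λ.λ.λ.λ.1 0) (λ.1)) (λ.λ.1)
  →1  (λ.λ.λ.λ.1 0) (λ.λ.λ.1)
  →2  λ.λ.λ.1 0

Answer: YES — reaches normal form λ.λ.λ.1 0 in 2 ≤ 2 steps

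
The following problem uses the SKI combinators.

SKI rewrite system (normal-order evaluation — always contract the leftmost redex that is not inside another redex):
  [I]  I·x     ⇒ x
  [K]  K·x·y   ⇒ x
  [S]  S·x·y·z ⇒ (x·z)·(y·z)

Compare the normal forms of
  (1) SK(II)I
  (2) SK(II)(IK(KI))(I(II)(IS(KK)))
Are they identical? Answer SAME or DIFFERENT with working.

Answer: DIFFERENT — A ⇓ I, B ⇓ KI

Working:
Term A:
  start: SK(II)I
  step 1: KI(III)
  step 2: I

Term B:
  start: SK(II)(IK(KI))(I(II)(IS(KK)))
  step 1: K(IK(KI))(II(IK(KI)))(I(II)(IS(KK)))
  step 2: IK(KI)(I(II)(IS(KK)))
  step 3: K(KI)(I(II)(IS(KK)))
  step 4: KI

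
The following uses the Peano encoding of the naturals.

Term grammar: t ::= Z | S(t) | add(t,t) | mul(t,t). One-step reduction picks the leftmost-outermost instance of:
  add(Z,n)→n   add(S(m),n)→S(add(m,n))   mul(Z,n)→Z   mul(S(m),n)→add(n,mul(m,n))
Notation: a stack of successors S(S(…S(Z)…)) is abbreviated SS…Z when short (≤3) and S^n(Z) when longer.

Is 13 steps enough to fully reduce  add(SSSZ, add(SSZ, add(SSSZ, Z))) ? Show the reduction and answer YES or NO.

  start: add(SSSZ, add(SSZ, add(SSSZ, Z)))
  step 1: S(add(SSZ, add(SSZ, add(SSSZ, Z))))
  step 2: S(S(add(SZ, add(SSZ, add(SSSZ, Z)))))
  step 3: S(S(S(add(Z, add(SSZ, add(SSSZ, Z))))))
  step 4: S(S(S(add(SSZ, add(SSSZ, Z)))))
  step 5: S(S(S(S(add(SZ, add(SSSZ, Z))))))
  step 6: S(S(S(S(S(add(Z, add(SSSZ, Z)))))))
  step 7: S(S(S(S(S(add(SSSZ, Z))))))
  step 8: S(S(S(S(S(S(add(SSZ, Z)))))))
  step 9: S(S(S(S(S(S(S(add(SZ, Z))))))))
  step 10: S(S(S(S(S(S(S(S(add(Z, Z)))))))))
  step 11: S^8(Z)

Answer: YES — reaches normal form S^8(Z) in 11 ≤ 13 steps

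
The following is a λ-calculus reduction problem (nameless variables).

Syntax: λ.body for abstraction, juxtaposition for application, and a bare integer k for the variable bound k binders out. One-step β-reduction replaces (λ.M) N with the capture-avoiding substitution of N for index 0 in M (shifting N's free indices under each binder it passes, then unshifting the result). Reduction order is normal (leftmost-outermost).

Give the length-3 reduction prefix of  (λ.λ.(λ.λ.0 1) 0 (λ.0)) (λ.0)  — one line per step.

Answer: after 3 steps: λ.(λ.0) 0

Reduction:
  start: (λ.λ.(λ.λ.0 1) 0 (λ.0)) (λ.0)
  [1] λ.(λ.λ.0 1) 0 (λ.0)
  [2] λ.(λ.0 1) (λ.0)
  [3] λ.(λ.0) 0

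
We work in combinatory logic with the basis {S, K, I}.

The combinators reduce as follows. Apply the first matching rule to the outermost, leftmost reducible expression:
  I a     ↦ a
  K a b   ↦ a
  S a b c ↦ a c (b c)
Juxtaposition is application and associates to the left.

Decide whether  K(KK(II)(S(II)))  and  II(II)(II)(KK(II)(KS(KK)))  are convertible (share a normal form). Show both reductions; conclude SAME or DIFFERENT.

Answer: DIFFERENT — A ⇓ K(K(SI)), B ⇓ KS

Reduction:
Term A:
  start: K(KK(II)(S(II)))
  →1  K(K(S(II)))
  →2  K(K(SI))

Term B:
  start: II(II)(II)(KK(II)(KS(KK)))
  →1  I(II)(II)(KK(II)(KS(KK)))
  →2  II(II)(KK(II)(KS(KK)))
  →3  I(II)(KK(II)(KS(KK)))
  →4  II(KK(II)(KS(KK)))
  →5  I(KK(II)(KS(KK)))
  →6  KK(II)(KS(KK))
  →7  K(KS(KK))
  →8  KS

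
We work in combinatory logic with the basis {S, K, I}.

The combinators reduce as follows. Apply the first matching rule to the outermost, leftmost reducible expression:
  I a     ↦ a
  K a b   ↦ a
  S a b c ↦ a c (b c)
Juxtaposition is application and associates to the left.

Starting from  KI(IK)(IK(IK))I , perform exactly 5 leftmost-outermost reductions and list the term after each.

  start: KI(IK)(IK(IK))I
  step 1: I(IK(IK))I
  step 2: IK(IK)I
  step 3: K(IK)I
  step 4: IK
  step 5: K

Answer: after 5 steps: K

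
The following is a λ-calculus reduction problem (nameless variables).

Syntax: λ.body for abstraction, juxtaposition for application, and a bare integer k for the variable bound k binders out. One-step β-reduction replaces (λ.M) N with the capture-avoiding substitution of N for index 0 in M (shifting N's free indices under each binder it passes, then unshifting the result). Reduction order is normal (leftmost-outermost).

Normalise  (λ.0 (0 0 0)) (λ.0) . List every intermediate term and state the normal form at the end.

Answer: normal form = λ.0  (in 4 steps)

Derivation:
  start: (λ.0 (0 0 0)) (λ.0)
  [1] (λ.0) ((λ.0) (λ.0) (λ.0))
  [2] (λ.0) (λ.0) (λ.0)
  [3] (λ.0) (λ.0)
  [4] λ.0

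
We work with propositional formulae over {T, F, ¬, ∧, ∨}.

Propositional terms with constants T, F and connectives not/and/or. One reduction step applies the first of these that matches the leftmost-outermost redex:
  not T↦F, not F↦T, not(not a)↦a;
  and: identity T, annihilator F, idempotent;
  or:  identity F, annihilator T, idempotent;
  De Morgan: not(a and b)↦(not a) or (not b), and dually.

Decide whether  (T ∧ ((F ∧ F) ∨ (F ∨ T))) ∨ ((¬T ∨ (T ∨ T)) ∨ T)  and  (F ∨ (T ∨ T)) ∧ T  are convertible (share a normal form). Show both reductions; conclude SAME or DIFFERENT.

Term A:
  start: (T ∧ ((F ∧ F) ∨ (F ∨ T))) ∨ ((¬T ∨ (T ∨ T)) ∨ T)
  step 1: ((F ∧ F) ∨ (F ∨ T)) ∨ ((¬T ∨ (T ∨ T)) ∨ T)
  step 2: (F ∨ (F ∨ T)) ∨ ((¬T ∨ (T ∨ T)) ∨ T)
  step 3: (F ∨ T) ∨ ((¬T ∨ (T ∨ T)) ∨ T)
  step 4: T ∨ ((¬T ∨ (T ∨ T)) ∨ T)
  step 5: T

Term B:
  start: (F ∨ (T ∨ T)) ∧ T
  step 1: F ∨ (T ∨ T)
  step 2: T ∨ T
  step 3: T

Answer: SAME — A ⇓ T, B ⇓ T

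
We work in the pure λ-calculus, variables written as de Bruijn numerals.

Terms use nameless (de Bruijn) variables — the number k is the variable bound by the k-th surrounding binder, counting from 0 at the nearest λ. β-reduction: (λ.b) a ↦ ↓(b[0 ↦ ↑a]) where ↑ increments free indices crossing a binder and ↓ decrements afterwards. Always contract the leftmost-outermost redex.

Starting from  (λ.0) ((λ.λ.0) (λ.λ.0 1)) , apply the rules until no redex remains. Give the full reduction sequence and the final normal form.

  start: (λ.0) ((λ.λ.0) (λ.λ.0 1))
  step 1: (λ.λ.0) (λ.λ.0 1)
  step 2: λ.0

Answer: normal form = λ.0  (in 2 steps)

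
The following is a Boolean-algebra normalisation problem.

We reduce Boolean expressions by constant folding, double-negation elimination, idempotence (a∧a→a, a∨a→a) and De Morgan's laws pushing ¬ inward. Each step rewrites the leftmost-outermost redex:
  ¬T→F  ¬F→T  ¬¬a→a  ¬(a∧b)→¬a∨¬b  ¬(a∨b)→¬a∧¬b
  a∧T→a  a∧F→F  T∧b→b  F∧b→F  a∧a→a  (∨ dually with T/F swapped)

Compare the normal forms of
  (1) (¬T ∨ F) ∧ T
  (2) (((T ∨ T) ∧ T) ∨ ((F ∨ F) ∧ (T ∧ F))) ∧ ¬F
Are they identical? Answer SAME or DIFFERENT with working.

Term A:
  start: (¬T ∨ F) ∧ T
  step 1: ¬T ∨ F
  step 2: ¬T
  step 3: F

Term B:
  start: (((T ∨ T) ∧ T) ∨ ((F ∨ F) ∧ (T ∧ F))) ∧ ¬F
  step 1: ((T ∨ T) ∨ ((F ∨ F) ∧ (T ∧ F))) ∧ ¬F
  step 2: (T ∨ ((F ∨ F) ∧ (T ∧ F))) ∧ ¬F
  step 3: T ∧ ¬F
  step 4: ¬F
  step 5: T

Answer: DIFFERENT — A ⇓ F, B ⇓ T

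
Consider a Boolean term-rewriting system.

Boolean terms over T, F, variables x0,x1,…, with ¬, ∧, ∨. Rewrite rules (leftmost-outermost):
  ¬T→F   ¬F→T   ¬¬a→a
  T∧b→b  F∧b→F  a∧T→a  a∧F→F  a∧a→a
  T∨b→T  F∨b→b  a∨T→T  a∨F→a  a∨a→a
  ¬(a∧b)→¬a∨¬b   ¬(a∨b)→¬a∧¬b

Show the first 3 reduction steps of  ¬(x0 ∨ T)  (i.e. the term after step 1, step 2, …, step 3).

  start: ¬(x0 ∨ T)
  [1] ¬x0 ∧ ¬T
  [2] ¬x0 ∧ F
  [3] F

Answer: after 3 steps: F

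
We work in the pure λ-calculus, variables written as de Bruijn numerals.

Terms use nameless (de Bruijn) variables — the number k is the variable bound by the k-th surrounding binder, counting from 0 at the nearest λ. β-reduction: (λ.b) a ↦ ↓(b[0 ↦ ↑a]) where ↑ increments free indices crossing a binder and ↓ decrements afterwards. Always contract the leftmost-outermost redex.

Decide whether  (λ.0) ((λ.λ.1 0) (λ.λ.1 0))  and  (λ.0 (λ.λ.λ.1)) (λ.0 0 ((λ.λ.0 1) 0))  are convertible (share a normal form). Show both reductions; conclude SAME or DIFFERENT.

Answer: DIFFERENT — A ⇓ λ.λ.1 0, B ⇓ λ.λ.0 (λ.λ.λ.1)

Derivation:
Term A:
  start: (λ.0) ((λ.λ.1 0) (λ.λ.1 0))
  [1] (λ.λ.1 0) (λ.λ.1 0)
  [2] λ.(λ.λ.1 0) 0
  [3] λ.λ.1 0

Term B:
  start: (λ.0 (λ.λ.λ.1)) (λ.0 0 ((λ.λ.0 1) 0))
  [1] (λ.0 0 ((λ.λ.0 1) 0)) (λ.λ.λ.1)
  [2] (λ.λ.λ.1) (λ.λ.λ.1) ((λ.λ.0 1) (λ.λ.λ.1))
  [3] (λ.λ.1) ((λ.λ.0 1) (λ.λ.λ.1))
  [4] λ.(λ.λ.0 1) (λ.λ.λ.1)
  [5] λ.λ.0 (λ.λ.λ.1)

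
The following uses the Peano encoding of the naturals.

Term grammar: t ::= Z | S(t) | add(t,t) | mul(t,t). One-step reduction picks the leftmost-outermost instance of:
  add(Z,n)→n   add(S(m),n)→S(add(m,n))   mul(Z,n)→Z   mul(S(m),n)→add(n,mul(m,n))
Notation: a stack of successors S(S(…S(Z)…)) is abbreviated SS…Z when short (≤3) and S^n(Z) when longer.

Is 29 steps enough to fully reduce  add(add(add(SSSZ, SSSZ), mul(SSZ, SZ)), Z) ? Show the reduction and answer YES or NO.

  start: add(add(add(SSSZ, SSSZ), mul(SSZ, SZ)), Z)
  →1  add(add(S(add(SSZ, SSSZ)), mul(SSZ, SZ)), Z)
  →2  add(S(add(add(SSZ, SSSZ), mul(SSZ, SZ))), Z)
  →3  S(add(add(add(SSZ, SSSZ), mul(SSZ, SZ)), Z))
  →4  S(add(add(S(add(SZ, SSSZ)), mul(SSZ, SZ)), Z))
  →5  S(add(S(add(add(SZ, SSSZ), mul(SSZ, SZ))), Z))
  →6  S(S(add(add(add(SZ, SSSZ), mul(SSZ, SZ)), Z)))
  →7  S(S(add(add(S(add(Z, SSSZ)), mul(SSZ, SZ)), Z)))
  →8  S(S(add(S(add(add(Z, SSSZ), mul(SSZ, SZ))), Z)))
  →9  S(S(S(add(add(add(Z, SSSZ), mul(SSZ, SZ)), Z))))
  →10  S(S(S(add(add(SSSZ, mul(SSZ, SZ)), Z))))
  →11  S(S(S(add(S(add(SSZ, mul(SSZ, SZ))), Z))))
  →12  S(S(S(S(add(add(SSZ, mul(SSZ, SZ)), Z)))))
  →13  S(S(S(S(add(S(add(SZ, mul(SSZ, SZ))), Z)))))
  →14  S(S(S(S(S(add(add(SZ, mul(SSZ, SZ)), Z))))))
  →15  S(S(S(S(S(add(S(add(Z, mul(SSZ, SZ))), Z))))))
  →16  S(S(S(S(S(S(add(add(Z, mul(SSZ, SZ)), Z)))))))
  →17  S(S(S(S(S(S(add(mul(SSZ, SZ), Z)))))))
  →18  S(S(S(S(S(S(add(add(SZ, mul(SZ, SZ)), Z)))))))
  →19  S(S(S(S(S(S(add(S(add(Z, mul(SZ, SZ))), Z)))))))
  →20  S(S(S(S(S(S(S(add(add(Z, mul(SZ, SZ)), Z))))))))
  →21  S(S(S(S(S(S(S(add(mul(SZ, SZ), Z))))))))
  →22  S(S(S(S(S(S(S(add(add(SZ, mul(Z, SZ)), Z))))))))
  →23  S(S(S(S(S(S(S(add(S(add(Z, mul(Z, SZ))), Z))))))))
  →24  S(S(S(S(S(S(S(S(add(add(Z, mul(Z, SZ)), Z)))))))))
  →25  S(S(S(S(S(S(S(S(add(mul(Z, SZ), Z)))))))))
  →26  S(S(S(S(S(S(S(S(add(Z, Z)))))))))
  →27  S^8(Z)

Answer: YES — reaches normal form S^8(Z) in 27 ≤ 29 steps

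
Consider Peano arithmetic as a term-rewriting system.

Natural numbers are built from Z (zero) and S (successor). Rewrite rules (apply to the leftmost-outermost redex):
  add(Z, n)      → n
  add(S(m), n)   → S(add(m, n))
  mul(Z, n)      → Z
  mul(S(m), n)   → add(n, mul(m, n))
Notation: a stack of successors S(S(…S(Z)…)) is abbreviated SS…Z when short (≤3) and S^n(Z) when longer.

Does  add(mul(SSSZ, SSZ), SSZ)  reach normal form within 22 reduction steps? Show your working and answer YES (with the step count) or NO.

  start: add(mul(SSSZ, SSZ), SSZ)
  step 1: add(add(SSZ, mul(SSZ, SSZ)), SSZ)
  step 2: add(S(add(SZ, mul(SSZ, SSZ))), SSZ)
  step 3: S(add(add(SZ, mul(SSZ, SSZ)), SSZ))
  step 4: S(add(S(add(Z, mul(SSZ, SSZ))), SSZ))
  step 5: S(S(add(add(Z, mul(SSZ, SSZ)), SSZ)))
  step 6: S(S(add(mul(SSZ, SSZ), SSZ)))
  step 7: S(S(add(add(SSZ, mul(SZ, SSZ)), SSZ)))
  step 8: S(S(add(S(add(SZ, mul(SZ, SSZ))), SSZ)))
  step 9: S(S(S(add(add(SZ, mul(SZ, SSZ)), SSZ))))
  step 10: S(S(S(add(S(add(Z, mul(SZ, SSZ))), SSZ))))
  step 11: S(S(S(S(add(add(Z, mul(SZ, SSZ)), SSZ)))))
  step 12: S(S(S(S(add(mul(SZ, SSZ), SSZ)))))
  step 13: S(S(S(S(add(add(SSZ, mul(Z, SSZ)), SSZ)))))
  step 14: S(S(S(S(add(S(add(SZ, mul(Z, SSZ))), SSZ)))))
  step 15: S(S(S(S(S(add(add(SZ, mul(Z, SSZ)), SSZ))))))
  step 16: S(S(S(S(S(add(S(add(Z, mul(Z, SSZ))), SSZ))))))
  step 17: S(S(S(S(S(S(add(add(Z, mul(Z, SSZ)), SSZ)))))))
  step 18: S(S(S(S(S(S(add(mul(Z, SSZ), SSZ)))))))
  step 19: S(S(S(S(S(S(add(Z, SSZ)))))))
  step 20: S^8(Z)

Answer: YES — reaches normal form S^8(Z) in 20 ≤ 22 steps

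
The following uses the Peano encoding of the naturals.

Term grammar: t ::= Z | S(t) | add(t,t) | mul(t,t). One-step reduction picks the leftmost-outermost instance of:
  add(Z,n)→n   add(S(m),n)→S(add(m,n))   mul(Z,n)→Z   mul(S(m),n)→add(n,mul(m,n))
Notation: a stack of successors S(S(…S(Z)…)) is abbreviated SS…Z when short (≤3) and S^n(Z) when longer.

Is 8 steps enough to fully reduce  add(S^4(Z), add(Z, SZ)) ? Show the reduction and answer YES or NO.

Answer: YES — reaches normal form S^5(Z) in 6 ≤ 8 steps

Reduction:
  start: add(S^4(Z), add(Z, SZ))
  [1] S(add(SSSZ, add(Z, SZ)))
  [2] S(S(add(SSZ, add(Z, SZ))))
  [3] S(S(S(add(SZ, add(Z, SZ)))))
  [4] S(S(S(S(add(Z, add(Z, SZ))))))
  [5] S(S(S(S(add(Z, SZ)))))
  [6] S^5(Z)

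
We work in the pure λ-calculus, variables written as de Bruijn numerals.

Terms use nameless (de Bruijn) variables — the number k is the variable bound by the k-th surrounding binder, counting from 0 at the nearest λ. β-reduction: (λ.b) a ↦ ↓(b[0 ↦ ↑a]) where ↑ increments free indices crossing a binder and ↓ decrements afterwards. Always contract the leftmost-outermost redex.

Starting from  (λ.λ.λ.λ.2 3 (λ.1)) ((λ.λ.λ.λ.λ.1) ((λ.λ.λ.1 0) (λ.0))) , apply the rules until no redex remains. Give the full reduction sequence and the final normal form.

Answer: normal form = λ.λ.λ.2 (λ.λ.λ.λ.1) (λ.1)  (in 2 steps)

Derivation:
  start: (λ.λ.λ.λ.2 3 (λ.1)) ((λ.λ.λ.λ.λ.1) ((λ.λ.λ.1 0) (λ.0)))
  →1  λ.λ.λ.2 ((λ.λ.λ.λ.λ.1) ((λ.λ.λ.1 0) (λ.0))) (λ.1)
  →2  λ.λ.λ.2 (λ.λ.λ.λ.1) (λ.1)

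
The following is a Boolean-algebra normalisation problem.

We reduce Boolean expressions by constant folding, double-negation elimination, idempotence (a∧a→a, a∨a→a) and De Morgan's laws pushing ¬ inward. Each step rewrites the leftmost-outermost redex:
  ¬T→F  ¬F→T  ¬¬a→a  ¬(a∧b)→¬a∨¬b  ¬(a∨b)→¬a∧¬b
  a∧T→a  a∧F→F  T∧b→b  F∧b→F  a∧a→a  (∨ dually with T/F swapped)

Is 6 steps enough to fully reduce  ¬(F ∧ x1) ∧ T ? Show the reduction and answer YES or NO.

Answer: YES — reaches normal form T in 4 ≤ 6 steps

Reduction:
  start: ¬(F ∧ x1) ∧ T
  →1  ¬(F ∧ x1)
  →2  ¬F ∨ ¬x1
  →3  T ∨ ¬x1
  →4  T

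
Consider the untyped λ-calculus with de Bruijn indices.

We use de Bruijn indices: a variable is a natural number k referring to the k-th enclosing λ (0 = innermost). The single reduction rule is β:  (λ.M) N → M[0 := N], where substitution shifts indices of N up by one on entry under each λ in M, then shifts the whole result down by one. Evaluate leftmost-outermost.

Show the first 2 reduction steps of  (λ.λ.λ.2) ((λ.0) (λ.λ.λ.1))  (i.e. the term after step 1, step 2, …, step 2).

Answer: after 2 steps: λ.λ.λ.λ.λ.1

Reduction:
  start: (λ.λ.λ.2) ((λ.0) (λ.λ.λ.1))
  →1  λ.λ.(λ.0) (λ.λ.λ.1)
  →2  λ.λ.λ.λ.λ.1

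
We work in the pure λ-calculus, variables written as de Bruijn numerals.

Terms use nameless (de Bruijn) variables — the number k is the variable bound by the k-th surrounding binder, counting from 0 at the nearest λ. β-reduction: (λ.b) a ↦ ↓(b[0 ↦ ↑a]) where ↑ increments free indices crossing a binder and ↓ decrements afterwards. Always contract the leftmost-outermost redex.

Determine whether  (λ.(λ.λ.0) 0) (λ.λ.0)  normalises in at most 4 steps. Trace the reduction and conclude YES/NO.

Answer: YES — reaches normal form λ.0 in 2 ≤ 4 steps

Derivation:
  start: (λ.(λ.λ.0) 0) (λ.λ.0)
  →1  (λ.λ.0) (λ.λ.0)
  →2  λ.0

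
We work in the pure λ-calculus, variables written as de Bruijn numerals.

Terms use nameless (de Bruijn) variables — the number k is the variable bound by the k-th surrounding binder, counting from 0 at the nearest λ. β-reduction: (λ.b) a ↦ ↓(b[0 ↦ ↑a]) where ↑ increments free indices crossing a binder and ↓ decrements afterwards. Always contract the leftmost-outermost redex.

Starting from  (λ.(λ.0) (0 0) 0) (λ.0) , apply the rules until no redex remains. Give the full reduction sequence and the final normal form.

  start: (λ.(λ.0) (0 0) 0) (λ.0)
  step 1: (λ.0) ((λ.0) (λ.0)) (λ.0)
  step 2: (λ.0) (λ.0) (λ.0)
  step 3: (λ.0) (λ.0)
  step 4: λ.0

Answer: normal form = λ.0  (in 4 steps)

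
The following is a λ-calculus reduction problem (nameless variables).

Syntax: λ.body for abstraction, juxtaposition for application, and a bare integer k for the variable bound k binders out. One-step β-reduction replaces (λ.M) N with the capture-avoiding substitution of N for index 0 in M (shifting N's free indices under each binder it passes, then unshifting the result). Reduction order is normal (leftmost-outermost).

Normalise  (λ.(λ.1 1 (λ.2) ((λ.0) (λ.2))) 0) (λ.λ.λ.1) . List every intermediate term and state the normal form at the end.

Answer: normal form = λ.λ.λ.λ.1  (in 5 steps)

Reduction:
  start: (λ.(λ.1 1 (λ.2) ((λ.0) (λ.2))) 0) (λ.λ.λ.1)
  step 1: (λ.(λ.λ.λ.1) (λ.λ.λ.1) (λ.λ.λ.λ.1) ((λ.0) (λ.λ.λ.λ.1))) (λ.λ.λ.1)
  step 2: (λ.λ.λ.1) (λ.λ.λ.1) (λ.λ.λ.λ.1) ((λ.0) (λ.λ.λ.λ.1))
  step 3: (λ.λ.1) (λ.λ.λ.λ.1) ((λ.0) (λ.λ.λ.λ.1))
  step 4: (λ.λ.λ.λ.λ.1) ((λ.0) (λ.λ.λ.λ.1))
  step 5: λ.λ.λ.λ.1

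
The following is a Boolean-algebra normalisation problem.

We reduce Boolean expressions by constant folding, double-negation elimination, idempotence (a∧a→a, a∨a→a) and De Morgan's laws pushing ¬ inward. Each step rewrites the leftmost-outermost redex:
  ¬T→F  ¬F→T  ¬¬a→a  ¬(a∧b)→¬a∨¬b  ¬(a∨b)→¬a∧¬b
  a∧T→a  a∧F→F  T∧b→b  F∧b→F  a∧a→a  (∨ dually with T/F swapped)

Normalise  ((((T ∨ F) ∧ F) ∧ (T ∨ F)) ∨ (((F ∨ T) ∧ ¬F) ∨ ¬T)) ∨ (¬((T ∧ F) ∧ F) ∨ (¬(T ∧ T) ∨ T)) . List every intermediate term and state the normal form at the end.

Answer: normal form = T  (in 8 steps)

Working:
  start: ((((T ∨ F) ∧ F) ∧ (T ∨ F)) ∨ (((F ∨ T) ∧ ¬F) ∨ ¬T)) ∨ (¬((T ∧ F) ∧ F) ∨ (¬(T ∧ T) ∨ T))
  →1  ((F ∧ (T ∨ F)) ∨ (((F ∨ T) ∧ ¬F) ∨ ¬T)) ∨ (¬((T ∧ F) ∧ F) ∨ (¬(T ∧ T) ∨ T))
  →2  (F ∨ (((F ∨ T) ∧ ¬F) ∨ ¬T)) ∨ (¬((T ∧ F) ∧ F) ∨ (¬(T ∧ T) ∨ T))
  →3  (((F ∨ T) ∧ ¬F) ∨ ¬T) ∨ (¬((T ∧ F) ∧ F) ∨ (¬(T ∧ T) ∨ T))
  →4  ((T ∧ ¬F) ∨ ¬T) ∨ (¬((T ∧ F) ∧ F) ∨ (¬(T ∧ T) ∨ T))
  →5  (¬F ∨ ¬T) ∨ (¬((T ∧ F) ∧ F) ∨ (¬(T ∧ T) ∨ T))
  →6  (T ∨ ¬T) ∨ (¬((T ∧ F) ∧ F) ∨ (¬(T ∧ T) ∨ T))
  →7  T ∨ (¬((T ∧ F) ∧ F) ∨ (¬(T ∧ T) ∨ T))
  →8  T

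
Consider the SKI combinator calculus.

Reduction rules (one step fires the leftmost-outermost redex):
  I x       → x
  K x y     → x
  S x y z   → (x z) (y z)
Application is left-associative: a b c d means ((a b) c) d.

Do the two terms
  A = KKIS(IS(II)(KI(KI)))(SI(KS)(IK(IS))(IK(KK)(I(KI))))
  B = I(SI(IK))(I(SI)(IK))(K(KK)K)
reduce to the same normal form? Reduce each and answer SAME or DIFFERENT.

Term A:
  start: KKIS(IS(II)(KI(KI)))(SI(KS)(IK(IS))(IK(KK)(I(KI))))
  [1] KS(IS(II)(KI(KI)))(SI(KS)(IK(IS))(IK(KK)(I(KI))))
  [2] S(SI(KS)(IK(IS))(IK(KK)(I(KI))))
  [3] S(I(IK(IS))(KS(IK(IS)))(IK(KK)(I(KI))))
  [4] S(IK(IS)(KS(IK(IS)))(IK(KK)(I(KI))))
  [5] S(K(IS)(KS(IK(IS)))(IK(KK)(I(KI))))
  [6] S(IS(IK(KK)(I(KI))))
  [7] S(S(IK(KK)(I(KI))))
  [8] S(S(K(KK)(I(KI))))
  [9] S(S(KK))

Term B:
  start: I(SI(IK))(I(SI)(IK))(K(KK)K)
  [1] SI(IK)(I(SI)(IK))(K(KK)K)
  [2] I(I(SI)(IK))(IK(I(SI)(IK)))(K(KK)K)
  [3] I(SI)(IK)(IK(I(SI)(IK)))(K(KK)K)
  [4] SI(IK)(IK(I(SI)(IK)))(K(KK)K)
  [5] I(IK(I(SI)(IK)))(IK(IK(I(SI)(IK))))(K(KK)K)
  [6] IK(I(SI)(IK))(IK(IK(I(SI)(IK))))(K(KK)K)
  [7] K(I(SI)(IK))(IK(IK(I(SI)(IK))))(K(KK)K)
  [8] I(SI)(IK)(K(KK)K)
  [9] SI(IK)(K(KK)K)
  [10] I(K(KK)K)(IK(K(KK)K))
  [11] K(KK)K(IK(K(KK)K))
  [12] KK(IK(K(KK)K))
  [13] K

Answer: DIFFERENT — A ⇓ S(S(KK)), B ⇓ K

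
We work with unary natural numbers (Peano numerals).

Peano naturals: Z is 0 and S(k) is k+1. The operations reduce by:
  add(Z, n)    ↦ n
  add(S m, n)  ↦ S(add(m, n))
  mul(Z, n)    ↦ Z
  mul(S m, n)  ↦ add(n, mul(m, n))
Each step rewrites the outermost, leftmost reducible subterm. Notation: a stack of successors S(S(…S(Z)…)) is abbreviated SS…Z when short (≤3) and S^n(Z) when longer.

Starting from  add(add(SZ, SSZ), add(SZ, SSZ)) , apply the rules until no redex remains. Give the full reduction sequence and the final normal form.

  start: add(add(SZ, SSZ), add(SZ, SSZ))
  [1] add(S(add(Z, SSZ)), add(SZ, SSZ))
  [2] S(add(add(Z, SSZ), add(SZ, SSZ)))
  [3] S(add(SSZ, add(SZ, SSZ)))
  [4] S(S(add(SZ, add(SZ, SSZ))))
  [5] S(S(S(add(Z, add(SZ, SSZ)))))
  [6] S(S(S(add(SZ, SSZ))))
  [7] S(S(S(S(add(Z, SSZ)))))
  [8] S^6(Z)

Answer: normal form = S^6(Z)  (in 8 steps)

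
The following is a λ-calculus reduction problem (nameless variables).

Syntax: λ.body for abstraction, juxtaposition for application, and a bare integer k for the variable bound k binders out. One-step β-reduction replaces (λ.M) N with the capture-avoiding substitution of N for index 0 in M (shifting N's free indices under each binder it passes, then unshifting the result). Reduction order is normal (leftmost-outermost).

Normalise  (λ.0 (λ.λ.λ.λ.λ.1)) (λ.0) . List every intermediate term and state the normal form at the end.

Answer: normal form = λ.λ.λ.λ.λ.1  (in 2 steps)

Derivation:
  start: (λ.0 (λ.λ.λ.λ.λ.1)) (λ.0)
  →1  (λ.0) (λ.λ.λ.λ.λ.1)
  →2  λ.λ.λ.λ.λ.1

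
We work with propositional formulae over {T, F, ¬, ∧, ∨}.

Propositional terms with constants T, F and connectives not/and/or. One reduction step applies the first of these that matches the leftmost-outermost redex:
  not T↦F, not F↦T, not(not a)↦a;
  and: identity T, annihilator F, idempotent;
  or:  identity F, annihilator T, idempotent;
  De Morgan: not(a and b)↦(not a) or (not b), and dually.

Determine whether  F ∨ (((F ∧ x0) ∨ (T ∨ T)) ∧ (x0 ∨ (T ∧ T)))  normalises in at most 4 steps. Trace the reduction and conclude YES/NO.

  start: F ∨ (((F ∧ x0) ∨ (T ∨ T)) ∧ (x0 ∨ (T ∧ T)))
  →1  ((F ∧ x0) ∨ (T ∨ T)) ∧ (x0 ∨ (T ∧ T))
  →2  (F ∨ (T ∨ T)) ∧ (x0 ∨ (T ∧ T))
  →3  (T ∨ T) ∧ (x0 ∨ (T ∧ T))
  →4  T ∧ (x0 ∨ (T ∧ T))

Answer: NO — after 4 steps the term is T ∧ (x0 ∨ (T ∧ T)), not yet normal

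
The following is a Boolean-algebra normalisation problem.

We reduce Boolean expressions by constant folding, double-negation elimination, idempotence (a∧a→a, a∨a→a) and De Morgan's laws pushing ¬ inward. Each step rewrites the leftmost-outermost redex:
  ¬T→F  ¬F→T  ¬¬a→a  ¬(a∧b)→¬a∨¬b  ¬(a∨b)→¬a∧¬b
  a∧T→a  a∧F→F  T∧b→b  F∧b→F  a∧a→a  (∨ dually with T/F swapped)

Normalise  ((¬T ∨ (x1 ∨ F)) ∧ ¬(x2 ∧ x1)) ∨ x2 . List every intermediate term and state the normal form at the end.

  start: ((¬T ∨ (x1 ∨ F)) ∧ ¬(x2 ∧ x1)) ∨ x2
  [1] ((F ∨ (x1 ∨ F)) ∧ ¬(x2 ∧ x1)) ∨ x2
  [2] ((x1 ∨ F) ∧ ¬(x2 ∧ x1)) ∨ x2
  [3] (x1 ∧ ¬(x2 ∧ x1)) ∨ x2
  [4] (x1 ∧ (¬x2 ∨ ¬x1)) ∨ x2

Answer: normal form = (x1 ∧ (¬x2 ∨ ¬x1)) ∨ x2  (in 4 steps)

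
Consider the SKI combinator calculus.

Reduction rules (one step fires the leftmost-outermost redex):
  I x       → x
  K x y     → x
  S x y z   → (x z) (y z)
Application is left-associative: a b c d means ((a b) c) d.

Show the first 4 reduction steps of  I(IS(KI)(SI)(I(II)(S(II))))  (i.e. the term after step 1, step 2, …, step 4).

Answer: after 4 steps: I(SI(I(II)(S(II))))

Reduction:
  start: I(IS(KI)(SI)(I(II)(S(II))))
  step 1: IS(KI)(SI)(I(II)(S(II)))
  step 2: S(KI)(SI)(I(II)(S(II)))
  step 3: KI(I(II)(S(II)))(SI(I(II)(S(II))))
  step 4: I(SI(I(II)(S(II))))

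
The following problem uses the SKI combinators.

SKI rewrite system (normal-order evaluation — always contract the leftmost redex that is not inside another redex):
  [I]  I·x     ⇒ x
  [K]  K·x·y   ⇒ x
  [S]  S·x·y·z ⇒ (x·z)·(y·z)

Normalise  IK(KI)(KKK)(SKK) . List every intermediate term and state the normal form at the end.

  start: IK(KI)(KKK)(SKK)
  step 1: K(KI)(KKK)(SKK)
  step 2: KI(SKK)
  step 3: I

Answer: normal form = I  (in 3 steps)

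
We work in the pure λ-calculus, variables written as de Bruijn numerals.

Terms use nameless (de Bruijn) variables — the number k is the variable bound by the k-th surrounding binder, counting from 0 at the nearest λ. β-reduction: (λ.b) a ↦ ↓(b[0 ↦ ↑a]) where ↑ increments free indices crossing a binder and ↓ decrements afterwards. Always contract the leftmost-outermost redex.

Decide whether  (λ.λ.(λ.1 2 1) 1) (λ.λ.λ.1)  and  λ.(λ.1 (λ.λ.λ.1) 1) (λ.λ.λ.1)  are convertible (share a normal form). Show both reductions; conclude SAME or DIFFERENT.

Answer: SAME — A ⇓ λ.0 (λ.λ.λ.1) 0, B ⇓ λ.0 (λ.λ.λ.1) 0

Derivation:
Term A:
  start: (λ.λ.(λ.1 2 1) 1) (λ.λ.λ.1)
  step 1: λ.(λ.1 (λ.λ.λ.1) 1) (λ.λ.λ.1)
  step 2: λ.0 (λ.λ.λ.1) 0

Term B:
  start: λ.(λ.1 (λ.λ.λ.1) 1) (λ.λ.λ.1)
  step 1: λ.0 (λ.λ.λ.1) 0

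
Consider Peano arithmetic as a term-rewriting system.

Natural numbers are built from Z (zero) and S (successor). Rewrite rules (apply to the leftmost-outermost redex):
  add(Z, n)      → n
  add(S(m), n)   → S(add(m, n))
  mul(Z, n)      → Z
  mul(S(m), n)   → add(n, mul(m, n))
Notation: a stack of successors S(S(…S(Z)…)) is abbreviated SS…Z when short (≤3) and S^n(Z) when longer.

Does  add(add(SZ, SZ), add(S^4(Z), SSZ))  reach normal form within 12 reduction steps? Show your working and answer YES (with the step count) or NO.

Answer: YES — reaches normal form S^8(Z) in 10 ≤ 12 steps

Working:
  start: add(add(SZ, SZ), add(S^4(Z), SSZ))
  step 1: add(S(add(Z, SZ)), add(S^4(Z), SSZ))
  step 2: S(add(add(Z, SZ), add(S^4(Z), SSZ)))
  step 3: S(add(SZ, add(S^4(Z), SSZ)))
  step 4: S(S(add(Z, add(S^4(Z), SSZ))))
  step 5: S(S(add(S^4(Z), SSZ)))
  step 6: S(S(S(add(SSSZ, SSZ))))
  step 7: S(S(S(S(add(SSZ, SSZ)))))
  step 8: S(S(S(S(S(add(SZ, SSZ))))))
  step 9: S(S(S(S(S(S(add(Z, SSZ)))))))
  step 10: S^8(Z)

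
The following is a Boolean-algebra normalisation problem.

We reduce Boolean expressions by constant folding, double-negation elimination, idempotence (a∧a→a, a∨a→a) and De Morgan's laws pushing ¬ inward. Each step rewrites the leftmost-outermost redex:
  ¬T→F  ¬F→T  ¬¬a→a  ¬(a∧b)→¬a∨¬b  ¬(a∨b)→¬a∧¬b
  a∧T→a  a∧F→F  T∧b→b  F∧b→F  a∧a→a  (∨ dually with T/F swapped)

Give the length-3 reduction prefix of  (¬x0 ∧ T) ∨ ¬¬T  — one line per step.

Answer: after 3 steps: T

Derivation:
  start: (¬x0 ∧ T) ∨ ¬¬T
  →1  ¬x0 ∨ ¬¬T
  →2  ¬x0 ∨ T
  →3  T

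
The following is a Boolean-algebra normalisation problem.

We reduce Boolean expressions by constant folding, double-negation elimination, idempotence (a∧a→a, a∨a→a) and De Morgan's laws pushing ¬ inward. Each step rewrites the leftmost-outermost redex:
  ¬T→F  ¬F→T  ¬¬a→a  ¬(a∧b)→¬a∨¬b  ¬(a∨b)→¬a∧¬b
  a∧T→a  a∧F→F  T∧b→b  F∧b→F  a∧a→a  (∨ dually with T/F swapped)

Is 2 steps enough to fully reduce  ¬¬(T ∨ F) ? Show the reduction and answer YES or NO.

  start: ¬¬(T ∨ F)
  →1  T ∨ F
  →2  T

Answer: YES — reaches normal form T in 2 ≤ 2 steps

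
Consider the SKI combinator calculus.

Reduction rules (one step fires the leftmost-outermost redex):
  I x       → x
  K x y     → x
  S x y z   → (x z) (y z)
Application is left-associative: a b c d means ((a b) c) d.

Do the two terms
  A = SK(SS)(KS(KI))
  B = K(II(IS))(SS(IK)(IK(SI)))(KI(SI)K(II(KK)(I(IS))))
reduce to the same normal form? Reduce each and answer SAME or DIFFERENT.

Term A:
  start: SK(SS)(KS(KI))
  →1  K(KS(KI))(SS(KS(KI)))
  →2  KS(KI)
  →3  S

Term B:
  start: K(II(IS))(SS(IK)(IK(SI)))(KI(SI)K(II(KK)(I(IS))))
  →1  II(IS)(KI(SI)K(II(KK)(I(IS))))
  →2  I(IS)(KI(SI)K(II(KK)(I(IS))))
  →3  IS(KI(SI)K(II(KK)(I(IS))))
  →4  S(KI(SI)K(II(KK)(I(IS))))
  →5  S(IK(II(KK)(I(IS))))
  →6  S(K(II(KK)(I(IS))))
  →7  S(K(I(KK)(I(IS))))
  →8  S(K(KK(I(IS))))
  →9  S(KK)

Answer: DIFFERENT — A ⇓ S, B ⇓ S(KK)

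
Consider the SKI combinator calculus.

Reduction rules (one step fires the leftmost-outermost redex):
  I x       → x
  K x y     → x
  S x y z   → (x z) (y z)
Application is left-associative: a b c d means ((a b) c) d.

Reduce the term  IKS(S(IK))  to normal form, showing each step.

  start: IKS(S(IK))
  →1  KS(S(IK))
  →2  S

Answer: normal form = S  (in 2 steps)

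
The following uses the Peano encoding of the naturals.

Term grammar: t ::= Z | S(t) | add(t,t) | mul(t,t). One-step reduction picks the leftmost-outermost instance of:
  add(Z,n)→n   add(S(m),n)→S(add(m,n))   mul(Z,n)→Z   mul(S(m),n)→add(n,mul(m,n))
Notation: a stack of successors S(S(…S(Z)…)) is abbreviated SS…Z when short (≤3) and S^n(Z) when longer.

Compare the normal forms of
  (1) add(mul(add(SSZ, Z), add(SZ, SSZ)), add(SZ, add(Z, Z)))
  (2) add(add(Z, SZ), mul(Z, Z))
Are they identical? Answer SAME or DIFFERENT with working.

Term A:
  start: add(mul(add(SSZ, Z), add(SZ, SSZ)), add(SZ, add(Z, Z)))
  [1] add(mul(S(add(SZ, Z)), add(SZ, SSZ)), add(SZ, add(Z, Z)))
  [2] add(add(add(SZ, SSZ), mul(add(SZ, Z), add(SZ, SSZ))), add(SZ, add(Z, Z)))
  [3] add(add(S(add(Z, SSZ)), mul(add(SZ, Z), add(SZ, SSZ))), add(SZ, add(Z, Z)))
  [4] add(S(add(add(Z, SSZ), mul(add(SZ, Z), add(SZ, SSZ)))), add(SZ, add(Z, Z)))
  [5] S(add(add(add(Z, SSZ), mul(add(SZ, Z), add(SZ, SSZ))), add(SZ, add(Z, Z))))
  [6] S(add(add(SSZ, mul(add(SZ, Z), add(SZ, SSZ))), add(SZ, add(Z, Z))))
  [7] S(add(S(add(SZ, mul(add(SZ, Z), add(SZ, SSZ)))), add(SZ, add(Z, Z))))
  [8] S(S(add(add(SZ, mul(add(SZ, Z), add(SZ, SSZ))), add(SZ, add(Z, Z)))))
  [9] S(S(add(S(add(Z, mul(add(SZ, Z), add(SZ, SSZ)))), add(SZ, add(Z, Z)))))
  [10] S(S(S(add(add(Z, mul(add(SZ, Z), add(SZ, SSZ))), add(SZ, add(Z, Z))))))
  [11] S(S(S(add(mul(add(SZ, Z), add(SZ, SSZ)), add(SZ, add(Z, Z))))))
  [12] S(S(S(add(mul(S(add(Z, Z)), add(SZ, SSZ)), add(SZ, add(Z, Z))))))
  [13] S(S(S(add(add(add(SZ, SSZ), mul(add(Z, Z), add(SZ, SSZ))), add(SZ, add(Z, Z))))))
  [14] S(S(S(add(add(S(add(Z, SSZ)), mul(add(Z, Z), add(SZ, SSZ))), add(SZ, add(Z, Z))))))
  [15] S(S(S(add(S(add(add(Z, SSZ), mul(add(Z, Z), add(SZ, SSZ)))), add(SZ, add(Z, Z))))))
  [16] S(S(S(S(add(add(add(Z, SSZ), mul(add(Z, Z), add(SZ, SSZ))), add(SZ, add(Z, Z)))))))
  [17] S(S(S(S(add(add(SSZ, mul(add(Z, Z), add(SZ, SSZ))), add(SZ, add(Z, Z)))))))
  [18] S(S(S(S(add(S(add(SZ, mul(add(Z, Z), add(SZ, SSZ)))), add(SZ, add(Z, Z)))))))
  [19] S(S(S(S(S(add(add(SZ, mul(add(Z, Z), add(SZ, SSZ))), add(SZ, add(Z, Z))))))))
  [20] S(S(S(S(S(add(S(add(Z, mul(add(Z, Z), add(SZ, SSZ)))), add(SZ, add(Z, Z))))))))
  [21] S(S(S(S(S(S(add(add(Z, mul(add(Z, Z), add(SZ, SSZ))), add(SZ, add(Z, Z)))))))))
  [22] S(S(S(S(S(S(add(mul(add(Z, Z), add(SZ, SSZ)), add(SZ, add(Z, Z)))))))))
  [23] S(S(S(S(S(S(add(mul(Z, add(SZ, SSZ)), add(SZ, add(Z, Z)))))))))
  [24] S(S(S(S(S(S(add(Z, add(SZ, add(Z, Z)))))))))
  [25] S(S(S(S(S(S(add(SZ, add(Z, Z))))))))
  [26] S(S(S(S(S(S(S(add(Z, add(Z, Z)))))))))
  [27] S(S(S(S(S(S(S(add(Z, Z))))))))
  [28] S^7(Z)

Term B:
  start: add(add(Z, SZ), mul(Z, Z))
  [1] add(SZ, mul(Z, Z))
  [2] S(add(Z, mul(Z, Z)))
  [3] S(mul(Z, Z))
  [4] SZ

Answer: DIFFERENT — A ⇓ S^7(Z), B ⇓ SZ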